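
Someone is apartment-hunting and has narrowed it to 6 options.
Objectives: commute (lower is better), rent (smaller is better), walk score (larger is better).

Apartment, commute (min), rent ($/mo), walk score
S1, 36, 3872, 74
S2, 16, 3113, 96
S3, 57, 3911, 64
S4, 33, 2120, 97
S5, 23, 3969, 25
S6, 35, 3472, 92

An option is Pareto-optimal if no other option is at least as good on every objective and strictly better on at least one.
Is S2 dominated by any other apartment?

No

S1: worse on commute (36 vs 16).
S3: worse on commute (57 vs 16).
S4: worse on commute (33 vs 16).
S5: worse on commute (23 vs 16).
S6: worse on commute (35 vs 16).
No option is at least as good as S2 on every objective and strictly better on one.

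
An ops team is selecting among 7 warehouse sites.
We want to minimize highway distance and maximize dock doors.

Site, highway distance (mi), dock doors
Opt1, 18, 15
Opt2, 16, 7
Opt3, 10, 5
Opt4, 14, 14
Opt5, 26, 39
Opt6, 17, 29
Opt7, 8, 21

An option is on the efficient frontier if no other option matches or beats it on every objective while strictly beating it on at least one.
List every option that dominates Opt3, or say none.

Opt7: highway distance 8≤10, dock doors 21≥5 — dominates Opt3.
Others (Opt1, Opt2, Opt4, Opt5, Opt6) are each worse than Opt3 on at least one objective.

Opt7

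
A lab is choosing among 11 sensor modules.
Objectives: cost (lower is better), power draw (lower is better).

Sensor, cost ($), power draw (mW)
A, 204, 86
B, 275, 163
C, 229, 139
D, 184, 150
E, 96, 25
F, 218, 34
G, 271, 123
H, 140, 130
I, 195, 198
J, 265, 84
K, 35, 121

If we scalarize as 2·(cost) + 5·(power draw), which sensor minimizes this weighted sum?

A: 2·204 + 5·86 = 838
B: 2·275 + 5·163 = 1365
C: 2·229 + 5·139 = 1153
D: 2·184 + 5·150 = 1118
E: 2·96 + 5·25 = 317
F: 2·218 + 5·34 = 606
G: 2·271 + 5·123 = 1157
H: 2·140 + 5·130 = 930
I: 2·195 + 5·198 = 1380
J: 2·265 + 5·84 = 950
K: 2·35 + 5·121 = 675
Lowest: E at 317.

E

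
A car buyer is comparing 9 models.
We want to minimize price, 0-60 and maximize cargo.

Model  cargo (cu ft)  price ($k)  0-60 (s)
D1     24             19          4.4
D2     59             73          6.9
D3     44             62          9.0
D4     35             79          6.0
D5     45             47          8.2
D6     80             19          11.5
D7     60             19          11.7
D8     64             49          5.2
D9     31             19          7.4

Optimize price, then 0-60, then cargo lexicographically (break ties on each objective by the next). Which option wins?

D1

First minimize price: best is 19, kept {D1, D6, D7, D9}.
Then minimize 0-60: best is 4.4, kept {D1}.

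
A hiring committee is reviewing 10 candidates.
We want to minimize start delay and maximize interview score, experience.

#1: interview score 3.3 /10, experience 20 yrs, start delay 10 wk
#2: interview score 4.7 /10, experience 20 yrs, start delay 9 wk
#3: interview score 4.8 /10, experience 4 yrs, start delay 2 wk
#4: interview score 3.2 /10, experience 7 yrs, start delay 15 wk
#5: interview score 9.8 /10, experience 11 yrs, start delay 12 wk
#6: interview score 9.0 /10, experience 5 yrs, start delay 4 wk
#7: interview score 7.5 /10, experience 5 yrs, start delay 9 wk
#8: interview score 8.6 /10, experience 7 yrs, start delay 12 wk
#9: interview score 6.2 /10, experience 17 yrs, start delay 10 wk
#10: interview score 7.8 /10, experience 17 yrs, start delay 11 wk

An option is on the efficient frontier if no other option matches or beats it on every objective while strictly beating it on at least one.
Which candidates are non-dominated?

#2, #3, #5, #6, #9, #10

#1: dominated by #2 (interview score 4.7≥3.3, experience 20≥20, start delay 9≤10).
#2: not dominated.
#3: not dominated (best start delay).
#4: dominated by #1 (interview score 3.3≥3.2, experience 20≥7, start delay 10≤15).
#5: not dominated (best interview score).
#6: not dominated.
#7: dominated by #6 (interview score 9.0≥7.5, experience 5≥5, start delay 4≤9).
#8: dominated by #5 (interview score 9.8≥8.6, experience 11≥7, start delay 12≤12).
#9: not dominated.
#10: not dominated.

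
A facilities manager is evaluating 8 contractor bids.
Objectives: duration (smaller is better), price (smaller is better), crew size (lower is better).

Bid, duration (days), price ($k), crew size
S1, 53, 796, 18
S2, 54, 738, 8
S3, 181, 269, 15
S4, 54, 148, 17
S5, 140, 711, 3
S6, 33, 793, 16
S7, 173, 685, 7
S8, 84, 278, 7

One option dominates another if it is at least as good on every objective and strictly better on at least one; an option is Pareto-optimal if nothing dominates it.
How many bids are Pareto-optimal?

6

S1: dominated by S6 (duration 33≤53, price 793≤796, crew size 16≤18).
S2: not dominated.
S3: not dominated.
S4: not dominated (best price).
S5: not dominated (best crew size).
S6: not dominated (best duration).
S7: dominated by S8 (duration 84≤173, price 278≤685, crew size 7≤7).
S8: not dominated.
Pareto-optimal: S2, S3, S4, S5, S6, S8 → 6.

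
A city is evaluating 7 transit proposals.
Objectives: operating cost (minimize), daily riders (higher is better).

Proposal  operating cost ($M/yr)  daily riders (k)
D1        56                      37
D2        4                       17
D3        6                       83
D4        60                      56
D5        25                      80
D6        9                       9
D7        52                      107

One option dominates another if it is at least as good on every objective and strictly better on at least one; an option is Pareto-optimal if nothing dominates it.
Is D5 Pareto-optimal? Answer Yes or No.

D3 vs D5: operating cost 6≤25, daily riders 83≥80 — D3 is at least as good on every objective and strictly better on at least one, so D3 dominates D5.

No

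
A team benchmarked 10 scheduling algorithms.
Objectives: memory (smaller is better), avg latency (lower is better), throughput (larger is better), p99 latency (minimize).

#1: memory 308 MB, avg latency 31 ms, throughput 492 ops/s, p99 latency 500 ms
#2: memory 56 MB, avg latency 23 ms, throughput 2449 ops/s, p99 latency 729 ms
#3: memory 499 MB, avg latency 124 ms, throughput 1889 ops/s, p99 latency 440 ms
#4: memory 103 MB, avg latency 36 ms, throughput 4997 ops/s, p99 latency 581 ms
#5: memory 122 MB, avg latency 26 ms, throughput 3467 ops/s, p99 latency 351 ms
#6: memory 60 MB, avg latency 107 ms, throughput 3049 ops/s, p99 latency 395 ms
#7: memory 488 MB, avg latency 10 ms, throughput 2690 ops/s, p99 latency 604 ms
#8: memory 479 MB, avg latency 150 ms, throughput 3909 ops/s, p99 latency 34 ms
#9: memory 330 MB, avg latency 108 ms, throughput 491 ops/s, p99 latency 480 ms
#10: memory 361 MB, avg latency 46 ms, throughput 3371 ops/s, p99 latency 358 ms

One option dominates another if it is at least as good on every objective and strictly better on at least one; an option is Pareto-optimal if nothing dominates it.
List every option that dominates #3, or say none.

#5: memory 122≤499, avg latency 26≤124, throughput 3467≥1889, p99 latency 351≤440 — dominates #3.
#6: memory 60≤499, avg latency 107≤124, throughput 3049≥1889, p99 latency 395≤440 — dominates #3.
#10: memory 361≤499, avg latency 46≤124, throughput 3371≥1889, p99 latency 358≤440 — dominates #3.
Others (#1, #2, #4, #7, #8, #9) are each worse than #3 on at least one objective.

#5, #6, #10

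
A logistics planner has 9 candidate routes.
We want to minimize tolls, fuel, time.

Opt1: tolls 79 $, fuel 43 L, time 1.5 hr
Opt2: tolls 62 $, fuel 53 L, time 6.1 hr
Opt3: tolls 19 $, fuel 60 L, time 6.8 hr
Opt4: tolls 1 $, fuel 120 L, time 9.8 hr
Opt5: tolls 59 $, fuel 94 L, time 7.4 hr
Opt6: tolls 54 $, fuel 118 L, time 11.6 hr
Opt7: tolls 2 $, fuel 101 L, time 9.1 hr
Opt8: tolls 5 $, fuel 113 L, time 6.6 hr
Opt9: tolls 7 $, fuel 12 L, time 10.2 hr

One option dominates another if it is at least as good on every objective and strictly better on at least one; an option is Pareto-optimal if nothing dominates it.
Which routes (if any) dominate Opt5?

Opt3: tolls 19≤59, fuel 60≤94, time 6.8≤7.4 — dominates Opt5.
Others (Opt1, Opt2, Opt4, Opt6, Opt7, Opt8, Opt9) are each worse than Opt5 on at least one objective.

Opt3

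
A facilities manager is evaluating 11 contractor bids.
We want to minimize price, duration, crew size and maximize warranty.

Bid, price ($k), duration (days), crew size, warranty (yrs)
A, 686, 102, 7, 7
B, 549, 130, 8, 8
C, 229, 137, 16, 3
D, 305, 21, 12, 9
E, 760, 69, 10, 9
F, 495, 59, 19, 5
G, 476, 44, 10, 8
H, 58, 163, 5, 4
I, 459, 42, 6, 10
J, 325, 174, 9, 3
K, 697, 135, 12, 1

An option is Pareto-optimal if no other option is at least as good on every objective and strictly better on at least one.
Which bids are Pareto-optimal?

A: dominated by I (price 459≤686, duration 42≤102, crew size 6≤7, warranty 10≥7).
B: dominated by I (price 459≤549, duration 42≤130, crew size 6≤8, warranty 10≥8).
C: not dominated.
D: not dominated (best duration).
E: dominated by I (price 459≤760, duration 42≤69, crew size 6≤10, warranty 10≥9).
F: dominated by D (price 305≤495, duration 21≤59, crew size 12≤19, warranty 9≥5).
G: dominated by I (price 459≤476, duration 42≤44, crew size 6≤10, warranty 10≥8).
H: not dominated (best price).
I: not dominated (best warranty).
J: dominated by H (price 58≤325, duration 163≤174, crew size 5≤9, warranty 4≥3).
K: dominated by A (price 686≤697, duration 102≤135, crew size 7≤12, warranty 7≥1).

C, D, H, I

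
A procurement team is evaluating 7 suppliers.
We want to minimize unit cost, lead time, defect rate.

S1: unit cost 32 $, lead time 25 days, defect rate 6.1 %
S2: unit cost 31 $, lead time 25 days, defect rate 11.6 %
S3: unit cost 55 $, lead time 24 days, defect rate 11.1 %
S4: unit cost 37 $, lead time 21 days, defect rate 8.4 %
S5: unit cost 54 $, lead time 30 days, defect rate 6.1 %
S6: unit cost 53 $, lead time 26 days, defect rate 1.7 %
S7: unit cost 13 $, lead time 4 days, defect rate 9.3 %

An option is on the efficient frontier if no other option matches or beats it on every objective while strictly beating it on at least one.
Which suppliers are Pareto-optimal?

S1: not dominated.
S2: dominated by S7 (unit cost 13≤31, lead time 4≤25, defect rate 9.3≤11.6).
S3: dominated by S4 (unit cost 37≤55, lead time 21≤24, defect rate 8.4≤11.1).
S4: not dominated.
S5: dominated by S1 (unit cost 32≤54, lead time 25≤30, defect rate 6.1≤6.1).
S6: not dominated (best defect rate).
S7: not dominated (best unit cost).

S1, S4, S6, S7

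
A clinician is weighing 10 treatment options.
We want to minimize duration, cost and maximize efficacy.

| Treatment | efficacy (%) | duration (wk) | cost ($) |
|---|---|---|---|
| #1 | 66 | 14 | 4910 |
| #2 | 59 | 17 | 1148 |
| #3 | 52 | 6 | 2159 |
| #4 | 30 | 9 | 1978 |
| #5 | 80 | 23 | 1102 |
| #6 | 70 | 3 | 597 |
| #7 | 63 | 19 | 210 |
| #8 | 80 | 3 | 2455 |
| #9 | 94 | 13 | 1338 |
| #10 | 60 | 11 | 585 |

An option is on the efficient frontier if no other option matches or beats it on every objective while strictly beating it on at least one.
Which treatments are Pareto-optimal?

#1: dominated by #6 (efficacy 70≥66, duration 3≤14, cost 597≤4910).
#2: dominated by #6 (efficacy 70≥59, duration 3≤17, cost 597≤1148).
#3: dominated by #6 (efficacy 70≥52, duration 3≤6, cost 597≤2159).
#4: dominated by #6 (efficacy 70≥30, duration 3≤9, cost 597≤1978).
#5: not dominated.
#6: not dominated.
#7: not dominated (best cost).
#8: not dominated.
#9: not dominated (best efficacy).
#10: not dominated.

#5, #6, #7, #8, #9, #10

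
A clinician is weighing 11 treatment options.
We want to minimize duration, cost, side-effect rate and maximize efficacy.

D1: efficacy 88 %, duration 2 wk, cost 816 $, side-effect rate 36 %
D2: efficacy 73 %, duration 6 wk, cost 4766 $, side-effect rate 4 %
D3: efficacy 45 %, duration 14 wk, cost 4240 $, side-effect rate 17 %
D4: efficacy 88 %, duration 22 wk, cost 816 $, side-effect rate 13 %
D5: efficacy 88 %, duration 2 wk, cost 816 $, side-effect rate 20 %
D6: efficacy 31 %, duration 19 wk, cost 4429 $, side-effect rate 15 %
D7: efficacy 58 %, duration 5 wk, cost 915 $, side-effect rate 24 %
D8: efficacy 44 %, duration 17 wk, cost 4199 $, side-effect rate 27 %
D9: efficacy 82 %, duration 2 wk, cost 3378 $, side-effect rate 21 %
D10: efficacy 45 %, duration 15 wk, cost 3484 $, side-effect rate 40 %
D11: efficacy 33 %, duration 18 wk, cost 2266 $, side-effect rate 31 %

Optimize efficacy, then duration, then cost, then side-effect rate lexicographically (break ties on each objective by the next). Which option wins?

First maximize efficacy: best is 88, kept {D1, D4, D5}.
Then minimize duration: best is 2, kept {D1, D5}.
Then minimize cost: best is 816, kept {D1, D5}.
Then minimize side-effect rate: best is 20, kept {D5}.

D5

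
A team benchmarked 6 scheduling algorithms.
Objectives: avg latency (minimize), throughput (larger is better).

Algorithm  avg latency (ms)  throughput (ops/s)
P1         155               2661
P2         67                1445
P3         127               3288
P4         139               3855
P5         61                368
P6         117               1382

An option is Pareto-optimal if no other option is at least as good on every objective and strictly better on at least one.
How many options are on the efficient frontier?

P1: dominated by P3 (avg latency 127≤155, throughput 3288≥2661).
P2: not dominated.
P3: not dominated.
P4: not dominated (best throughput).
P5: not dominated (best avg latency).
P6: dominated by P2 (avg latency 67≤117, throughput 1445≥1382).
Pareto-optimal: P2, P3, P4, P5 → 4.

4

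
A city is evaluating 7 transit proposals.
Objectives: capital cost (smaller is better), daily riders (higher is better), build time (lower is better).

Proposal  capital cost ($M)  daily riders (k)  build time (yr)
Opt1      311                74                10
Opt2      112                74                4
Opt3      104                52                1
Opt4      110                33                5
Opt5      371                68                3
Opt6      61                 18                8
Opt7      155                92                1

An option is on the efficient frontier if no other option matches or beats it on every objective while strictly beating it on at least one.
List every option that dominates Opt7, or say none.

Opt1: worse on capital cost (311 vs 155).
Opt2: worse on daily riders (74 vs 92).
Opt3: worse on daily riders (52 vs 92).
Opt4: worse on daily riders (33 vs 92).
Opt5: worse on capital cost (371 vs 155).
Opt6: worse on daily riders (18 vs 92).
No option dominates Opt7.

none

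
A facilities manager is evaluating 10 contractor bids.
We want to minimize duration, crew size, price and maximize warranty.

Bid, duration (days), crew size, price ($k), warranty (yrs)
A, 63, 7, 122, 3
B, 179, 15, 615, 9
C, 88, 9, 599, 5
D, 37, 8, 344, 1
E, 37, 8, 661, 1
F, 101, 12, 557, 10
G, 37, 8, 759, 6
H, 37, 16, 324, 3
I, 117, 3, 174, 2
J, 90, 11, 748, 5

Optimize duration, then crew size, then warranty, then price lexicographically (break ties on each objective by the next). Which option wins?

First minimize duration: best is 37, kept {D, E, G, H}.
Then minimize crew size: best is 8, kept {D, E, G}.
Then maximize warranty: best is 6, kept {G}.

G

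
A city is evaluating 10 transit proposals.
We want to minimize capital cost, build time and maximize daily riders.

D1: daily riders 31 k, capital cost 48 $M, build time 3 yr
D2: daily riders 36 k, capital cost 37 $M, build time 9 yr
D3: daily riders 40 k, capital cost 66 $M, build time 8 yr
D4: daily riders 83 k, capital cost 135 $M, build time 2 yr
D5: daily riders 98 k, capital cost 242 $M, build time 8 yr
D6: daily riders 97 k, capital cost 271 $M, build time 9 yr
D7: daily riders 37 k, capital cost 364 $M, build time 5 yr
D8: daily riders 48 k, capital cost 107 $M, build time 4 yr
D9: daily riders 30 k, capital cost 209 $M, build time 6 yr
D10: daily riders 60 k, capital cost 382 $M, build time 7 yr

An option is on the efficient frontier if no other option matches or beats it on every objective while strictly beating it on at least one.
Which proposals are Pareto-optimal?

D1: not dominated.
D2: not dominated (best capital cost).
D3: not dominated.
D4: not dominated (best build time).
D5: not dominated (best daily riders).
D6: dominated by D5 (daily riders 98≥97, capital cost 242≤271, build time 8≤9).
D7: dominated by D4 (daily riders 83≥37, capital cost 135≤364, build time 2≤5).
D8: not dominated.
D9: dominated by D1 (daily riders 31≥30, capital cost 48≤209, build time 3≤6).
D10: dominated by D4 (daily riders 83≥60, capital cost 135≤382, build time 2≤7).

D1, D2, D3, D4, D5, D8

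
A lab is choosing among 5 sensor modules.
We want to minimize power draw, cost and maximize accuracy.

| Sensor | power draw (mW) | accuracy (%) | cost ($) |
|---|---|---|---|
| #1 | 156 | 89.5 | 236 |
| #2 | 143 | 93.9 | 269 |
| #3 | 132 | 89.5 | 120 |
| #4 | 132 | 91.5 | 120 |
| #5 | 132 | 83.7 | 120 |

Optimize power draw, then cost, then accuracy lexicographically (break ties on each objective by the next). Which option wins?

#4

First minimize power draw: best is 132, kept {#3, #4, #5}.
Then minimize cost: best is 120, kept {#3, #4, #5}.
Then maximize accuracy: best is 91.5, kept {#4}.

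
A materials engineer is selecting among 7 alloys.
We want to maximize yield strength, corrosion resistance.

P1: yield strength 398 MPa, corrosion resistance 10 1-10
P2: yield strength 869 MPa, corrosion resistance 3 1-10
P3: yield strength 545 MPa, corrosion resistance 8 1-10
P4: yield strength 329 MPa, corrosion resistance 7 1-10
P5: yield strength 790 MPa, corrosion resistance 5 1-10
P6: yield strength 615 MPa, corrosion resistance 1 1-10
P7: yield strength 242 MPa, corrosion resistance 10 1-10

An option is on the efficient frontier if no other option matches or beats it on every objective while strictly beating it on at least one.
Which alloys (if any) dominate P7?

P1

P1: yield strength 398≥242, corrosion resistance 10≥10 — dominates P7.
Others (P2, P3, P4, P5, P6) are each worse than P7 on at least one objective.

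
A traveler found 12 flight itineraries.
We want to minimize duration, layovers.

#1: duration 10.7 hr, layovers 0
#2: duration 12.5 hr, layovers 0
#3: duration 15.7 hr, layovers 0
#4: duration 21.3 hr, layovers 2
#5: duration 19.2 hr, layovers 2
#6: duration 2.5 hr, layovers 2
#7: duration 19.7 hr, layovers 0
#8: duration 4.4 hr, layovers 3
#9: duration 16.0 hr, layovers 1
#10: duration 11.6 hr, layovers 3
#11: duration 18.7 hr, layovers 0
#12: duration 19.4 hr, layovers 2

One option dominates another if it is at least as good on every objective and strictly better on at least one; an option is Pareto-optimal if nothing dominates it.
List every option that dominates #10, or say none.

#1, #6, #8

#1: duration 10.7≤11.6, layovers 0≤3 — dominates #10.
#6: duration 2.5≤11.6, layovers 2≤3 — dominates #10.
#8: duration 4.4≤11.6, layovers 3≤3 — dominates #10.
Others (#2, #3, #4, #5, #7, #9, #11, #12) are each worse than #10 on at least one objective.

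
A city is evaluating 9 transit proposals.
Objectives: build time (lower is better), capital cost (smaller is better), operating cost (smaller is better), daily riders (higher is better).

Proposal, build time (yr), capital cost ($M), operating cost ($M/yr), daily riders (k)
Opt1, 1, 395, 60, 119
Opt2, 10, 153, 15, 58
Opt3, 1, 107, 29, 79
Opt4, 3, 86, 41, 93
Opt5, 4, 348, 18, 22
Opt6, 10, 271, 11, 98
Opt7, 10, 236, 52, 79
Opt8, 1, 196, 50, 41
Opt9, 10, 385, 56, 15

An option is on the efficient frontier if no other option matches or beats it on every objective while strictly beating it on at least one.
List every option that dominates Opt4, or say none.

Opt1: worse on capital cost (395 vs 86).
Opt2: worse on build time (10 vs 3).
Opt3: worse on capital cost (107 vs 86).
Opt5: worse on build time (4 vs 3).
Opt6: worse on build time (10 vs 3).
Opt7: worse on build time (10 vs 3).
Opt8: worse on capital cost (196 vs 86).
Opt9: worse on build time (10 vs 3).
No option dominates Opt4.

none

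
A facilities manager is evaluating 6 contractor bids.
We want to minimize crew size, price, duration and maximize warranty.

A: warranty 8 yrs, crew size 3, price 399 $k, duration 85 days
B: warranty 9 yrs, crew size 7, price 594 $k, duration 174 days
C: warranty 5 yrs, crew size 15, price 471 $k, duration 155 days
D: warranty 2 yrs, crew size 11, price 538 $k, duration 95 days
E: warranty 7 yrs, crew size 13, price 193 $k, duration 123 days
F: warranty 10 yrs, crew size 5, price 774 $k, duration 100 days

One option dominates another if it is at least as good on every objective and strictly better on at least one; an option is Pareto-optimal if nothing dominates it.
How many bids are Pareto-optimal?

A: not dominated (best crew size).
B: not dominated.
C: dominated by A (warranty 8≥5, crew size 3≤15, price 399≤471, duration 85≤155).
D: dominated by A (warranty 8≥2, crew size 3≤11, price 399≤538, duration 85≤95).
E: not dominated (best price).
F: not dominated (best warranty).
Pareto-optimal: A, B, E, F → 4.

4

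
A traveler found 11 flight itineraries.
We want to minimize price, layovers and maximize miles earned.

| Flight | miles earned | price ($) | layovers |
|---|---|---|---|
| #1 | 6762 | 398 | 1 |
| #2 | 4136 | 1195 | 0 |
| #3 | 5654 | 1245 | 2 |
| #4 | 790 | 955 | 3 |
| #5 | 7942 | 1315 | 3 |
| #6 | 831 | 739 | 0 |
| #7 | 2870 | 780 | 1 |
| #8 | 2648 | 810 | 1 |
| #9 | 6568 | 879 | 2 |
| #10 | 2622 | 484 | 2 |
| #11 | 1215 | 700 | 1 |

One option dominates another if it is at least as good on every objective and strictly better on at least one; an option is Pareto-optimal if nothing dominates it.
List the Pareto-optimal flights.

#1, #2, #5, #6

#1: not dominated (best price).
#2: not dominated.
#3: dominated by #1 (miles earned 6762≥5654, price 398≤1245, layovers 1≤2).
#4: dominated by #1 (miles earned 6762≥790, price 398≤955, layovers 1≤3).
#5: not dominated (best miles earned).
#6: not dominated.
#7: dominated by #1 (miles earned 6762≥2870, price 398≤780, layovers 1≤1).
#8: dominated by #1 (miles earned 6762≥2648, price 398≤810, layovers 1≤1).
#9: dominated by #1 (miles earned 6762≥6568, price 398≤879, layovers 1≤2).
#10: dominated by #1 (miles earned 6762≥2622, price 398≤484, layovers 1≤2).
#11: dominated by #1 (miles earned 6762≥1215, price 398≤700, layovers 1≤1).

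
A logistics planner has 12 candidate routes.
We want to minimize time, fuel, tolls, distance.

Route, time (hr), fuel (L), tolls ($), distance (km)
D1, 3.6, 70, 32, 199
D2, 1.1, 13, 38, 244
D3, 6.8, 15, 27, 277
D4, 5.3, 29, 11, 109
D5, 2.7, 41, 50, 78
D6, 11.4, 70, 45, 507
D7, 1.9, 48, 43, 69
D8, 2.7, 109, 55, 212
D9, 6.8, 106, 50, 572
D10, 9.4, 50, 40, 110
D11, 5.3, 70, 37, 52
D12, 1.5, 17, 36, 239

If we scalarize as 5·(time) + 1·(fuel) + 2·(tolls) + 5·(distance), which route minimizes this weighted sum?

D11

D1: 5·3.6 + 1·70 + 2·32 + 5·199 = 1147.0
D2: 5·1.1 + 1·13 + 2·38 + 5·244 = 1314.5
D3: 5·6.8 + 1·15 + 2·27 + 5·277 = 1488.0
D4: 5·5.3 + 1·29 + 2·11 + 5·109 = 622.5
D5: 5·2.7 + 1·41 + 2·50 + 5·78 = 544.5
D6: 5·11.4 + 1·70 + 2·45 + 5·507 = 2752.0
D7: 5·1.9 + 1·48 + 2·43 + 5·69 = 488.5
D8: 5·2.7 + 1·109 + 2·55 + 5·212 = 1292.5
D9: 5·6.8 + 1·106 + 2·50 + 5·572 = 3100.0
D10: 5·9.4 + 1·50 + 2·40 + 5·110 = 727.0
D11: 5·5.3 + 1·70 + 2·37 + 5·52 = 430.5
D12: 5·1.5 + 1·17 + 2·36 + 5·239 = 1291.5
Lowest: D11 at 430.5.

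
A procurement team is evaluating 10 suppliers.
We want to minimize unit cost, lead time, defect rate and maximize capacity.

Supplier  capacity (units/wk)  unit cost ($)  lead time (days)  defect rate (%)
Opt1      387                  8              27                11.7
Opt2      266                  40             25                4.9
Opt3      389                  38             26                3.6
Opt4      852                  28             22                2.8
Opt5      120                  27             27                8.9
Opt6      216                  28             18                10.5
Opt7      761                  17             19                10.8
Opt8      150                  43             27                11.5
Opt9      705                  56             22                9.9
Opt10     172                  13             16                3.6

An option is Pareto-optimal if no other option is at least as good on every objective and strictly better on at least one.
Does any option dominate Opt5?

Opt10 vs Opt5: capacity 172≥120, unit cost 13≤27, lead time 16≤27, defect rate 3.6≤8.9 — Opt10 is at least as good on every objective and strictly better on at least one, so Opt10 dominates Opt5.

Yes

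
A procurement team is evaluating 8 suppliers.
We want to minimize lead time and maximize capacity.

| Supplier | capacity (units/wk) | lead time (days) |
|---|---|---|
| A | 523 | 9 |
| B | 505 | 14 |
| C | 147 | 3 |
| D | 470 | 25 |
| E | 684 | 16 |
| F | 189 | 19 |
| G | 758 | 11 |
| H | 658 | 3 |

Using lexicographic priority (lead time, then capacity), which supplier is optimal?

First minimize lead time: best is 3, kept {C, H}.
Then maximize capacity: best is 658, kept {H}.

H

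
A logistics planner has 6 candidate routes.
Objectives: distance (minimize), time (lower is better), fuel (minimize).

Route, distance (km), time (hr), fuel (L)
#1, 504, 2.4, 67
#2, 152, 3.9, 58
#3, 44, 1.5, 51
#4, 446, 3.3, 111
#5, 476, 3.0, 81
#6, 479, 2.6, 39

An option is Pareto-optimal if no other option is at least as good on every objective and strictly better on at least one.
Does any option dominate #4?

#3 vs #4: distance 44≤446, time 1.5≤3.3, fuel 51≤111 — #3 is at least as good on every objective and strictly better on at least one, so #3 dominates #4.

Yes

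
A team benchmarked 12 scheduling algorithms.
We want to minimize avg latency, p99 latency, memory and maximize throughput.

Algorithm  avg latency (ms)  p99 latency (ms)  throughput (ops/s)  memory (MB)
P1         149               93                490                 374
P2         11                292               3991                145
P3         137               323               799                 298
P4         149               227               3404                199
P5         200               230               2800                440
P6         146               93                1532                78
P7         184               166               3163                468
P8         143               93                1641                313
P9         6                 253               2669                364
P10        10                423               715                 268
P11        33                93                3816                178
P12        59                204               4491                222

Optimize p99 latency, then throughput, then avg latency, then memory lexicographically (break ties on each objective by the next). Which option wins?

P11

First minimize p99 latency: best is 93, kept {P1, P6, P8, P11}.
Then maximize throughput: best is 3816, kept {P11}.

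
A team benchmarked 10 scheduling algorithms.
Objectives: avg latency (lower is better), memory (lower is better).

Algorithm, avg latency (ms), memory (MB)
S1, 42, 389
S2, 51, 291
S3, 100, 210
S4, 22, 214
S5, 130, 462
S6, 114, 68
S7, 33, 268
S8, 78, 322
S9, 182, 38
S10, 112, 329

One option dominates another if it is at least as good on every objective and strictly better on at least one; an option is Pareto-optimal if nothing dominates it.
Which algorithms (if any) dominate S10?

S2: avg latency 51≤112, memory 291≤329 — dominates S10.
S3: avg latency 100≤112, memory 210≤329 — dominates S10.
S4: avg latency 22≤112, memory 214≤329 — dominates S10.
S7: avg latency 33≤112, memory 268≤329 — dominates S10.
S8: avg latency 78≤112, memory 322≤329 — dominates S10.
Others (S1, S5, S6, S9) are each worse than S10 on at least one objective.

S2, S3, S4, S7, S8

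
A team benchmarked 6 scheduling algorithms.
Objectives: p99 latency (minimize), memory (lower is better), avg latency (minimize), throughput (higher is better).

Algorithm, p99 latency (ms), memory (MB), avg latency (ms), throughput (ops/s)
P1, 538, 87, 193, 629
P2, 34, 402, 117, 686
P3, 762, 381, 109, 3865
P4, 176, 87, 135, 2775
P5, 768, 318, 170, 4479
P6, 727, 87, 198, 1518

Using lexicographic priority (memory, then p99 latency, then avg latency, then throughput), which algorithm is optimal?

P4

First minimize memory: best is 87, kept {P1, P4, P6}.
Then minimize p99 latency: best is 176, kept {P4}.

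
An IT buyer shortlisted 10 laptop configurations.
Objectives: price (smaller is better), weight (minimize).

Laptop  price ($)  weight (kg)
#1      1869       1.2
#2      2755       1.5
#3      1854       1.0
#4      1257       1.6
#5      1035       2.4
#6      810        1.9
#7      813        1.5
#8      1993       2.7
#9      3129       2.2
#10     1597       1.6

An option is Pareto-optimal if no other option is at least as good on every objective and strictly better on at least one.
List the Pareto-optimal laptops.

#1: dominated by #3 (price 1854≤1869, weight 1.0≤1.2).
#2: dominated by #1 (price 1869≤2755, weight 1.2≤1.5).
#3: not dominated (best weight).
#4: dominated by #7 (price 813≤1257, weight 1.5≤1.6).
#5: dominated by #6 (price 810≤1035, weight 1.9≤2.4).
#6: not dominated (best price).
#7: not dominated.
#8: dominated by #1 (price 1869≤1993, weight 1.2≤2.7).
#9: dominated by #1 (price 1869≤3129, weight 1.2≤2.2).
#10: dominated by #4 (price 1257≤1597, weight 1.6≤1.6).

#3, #6, #7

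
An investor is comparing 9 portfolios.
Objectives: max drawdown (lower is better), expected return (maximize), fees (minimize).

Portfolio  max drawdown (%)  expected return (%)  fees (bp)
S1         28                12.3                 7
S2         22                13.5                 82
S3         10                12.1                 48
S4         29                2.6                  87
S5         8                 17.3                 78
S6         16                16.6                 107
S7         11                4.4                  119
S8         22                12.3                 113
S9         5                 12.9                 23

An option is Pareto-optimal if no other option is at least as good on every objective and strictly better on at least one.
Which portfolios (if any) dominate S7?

S3: max drawdown 10≤11, expected return 12.1≥4.4, fees 48≤119 — dominates S7.
S5: max drawdown 8≤11, expected return 17.3≥4.4, fees 78≤119 — dominates S7.
S9: max drawdown 5≤11, expected return 12.9≥4.4, fees 23≤119 — dominates S7.
Others (S1, S2, S4, S6, S8) are each worse than S7 on at least one objective.

S3, S5, S9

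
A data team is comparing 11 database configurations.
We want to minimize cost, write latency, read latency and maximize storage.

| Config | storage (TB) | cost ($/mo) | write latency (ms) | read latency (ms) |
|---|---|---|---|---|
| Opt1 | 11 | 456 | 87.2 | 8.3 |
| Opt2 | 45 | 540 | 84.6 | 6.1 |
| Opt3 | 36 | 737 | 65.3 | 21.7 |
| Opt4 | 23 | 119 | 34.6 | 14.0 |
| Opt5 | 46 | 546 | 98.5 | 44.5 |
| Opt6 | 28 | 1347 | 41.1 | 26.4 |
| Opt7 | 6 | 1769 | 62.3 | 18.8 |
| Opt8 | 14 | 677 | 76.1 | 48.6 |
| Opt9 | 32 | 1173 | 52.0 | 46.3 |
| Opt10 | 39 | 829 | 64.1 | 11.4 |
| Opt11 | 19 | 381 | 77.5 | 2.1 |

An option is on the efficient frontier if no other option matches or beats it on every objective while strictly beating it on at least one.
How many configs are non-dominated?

Opt1: dominated by Opt11 (storage 19≥11, cost 381≤456, write latency 77.5≤87.2, read latency 2.1≤8.3).
Opt2: not dominated.
Opt3: not dominated.
Opt4: not dominated (best cost).
Opt5: not dominated (best storage).
Opt6: not dominated.
Opt7: dominated by Opt4 (storage 23≥6, cost 119≤1769, write latency 34.6≤62.3, read latency 14.0≤18.8).
Opt8: dominated by Opt4 (storage 23≥14, cost 119≤677, write latency 34.6≤76.1, read latency 14.0≤48.6).
Opt9: not dominated.
Opt10: not dominated.
Opt11: not dominated (best read latency).
Pareto-optimal: Opt2, Opt3, Opt4, Opt5, Opt6, Opt9, Opt10, Opt11 → 8.

8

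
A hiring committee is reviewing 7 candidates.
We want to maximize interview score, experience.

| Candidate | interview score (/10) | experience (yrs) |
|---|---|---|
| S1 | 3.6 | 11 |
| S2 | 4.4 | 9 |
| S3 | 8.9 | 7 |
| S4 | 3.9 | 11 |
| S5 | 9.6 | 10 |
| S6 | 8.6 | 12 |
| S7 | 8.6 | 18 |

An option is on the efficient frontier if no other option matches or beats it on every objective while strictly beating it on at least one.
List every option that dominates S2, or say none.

S5: interview score 9.6≥4.4, experience 10≥9 — dominates S2.
S6: interview score 8.6≥4.4, experience 12≥9 — dominates S2.
S7: interview score 8.6≥4.4, experience 18≥9 — dominates S2.
Others (S1, S3, S4) are each worse than S2 on at least one objective.

S5, S6, S7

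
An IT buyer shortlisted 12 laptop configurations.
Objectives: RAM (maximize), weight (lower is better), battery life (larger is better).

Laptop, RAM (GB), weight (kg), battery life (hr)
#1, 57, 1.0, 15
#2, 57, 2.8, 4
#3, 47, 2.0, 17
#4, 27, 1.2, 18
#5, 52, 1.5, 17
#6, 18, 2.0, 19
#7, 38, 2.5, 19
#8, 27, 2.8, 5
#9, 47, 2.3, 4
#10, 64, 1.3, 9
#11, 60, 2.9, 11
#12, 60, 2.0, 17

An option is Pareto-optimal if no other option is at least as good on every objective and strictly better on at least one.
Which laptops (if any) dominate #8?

#1, #3, #4, #5, #7, #10, #12

#1: RAM 57≥27, weight 1.0≤2.8, battery life 15≥5 — dominates #8.
#3: RAM 47≥27, weight 2.0≤2.8, battery life 17≥5 — dominates #8.
#4: RAM 27≥27, weight 1.2≤2.8, battery life 18≥5 — dominates #8.
#5: RAM 52≥27, weight 1.5≤2.8, battery life 17≥5 — dominates #8.
#7: RAM 38≥27, weight 2.5≤2.8, battery life 19≥5 — dominates #8.
#10: RAM 64≥27, weight 1.3≤2.8, battery life 9≥5 — dominates #8.
#12: RAM 60≥27, weight 2.0≤2.8, battery life 17≥5 — dominates #8.
Others (#2, #6, #9, #11) are each worse than #8 on at least one objective.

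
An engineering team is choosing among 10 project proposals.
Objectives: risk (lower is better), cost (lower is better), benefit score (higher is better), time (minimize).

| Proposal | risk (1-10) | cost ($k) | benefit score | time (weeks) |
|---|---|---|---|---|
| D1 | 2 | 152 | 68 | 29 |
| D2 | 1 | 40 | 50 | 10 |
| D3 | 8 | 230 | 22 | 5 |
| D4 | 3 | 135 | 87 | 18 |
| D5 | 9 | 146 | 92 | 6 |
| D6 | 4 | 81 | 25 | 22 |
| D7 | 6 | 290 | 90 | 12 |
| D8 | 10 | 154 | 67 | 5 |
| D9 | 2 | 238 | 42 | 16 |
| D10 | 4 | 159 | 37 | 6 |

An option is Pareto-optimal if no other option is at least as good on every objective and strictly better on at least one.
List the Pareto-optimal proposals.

D1, D2, D3, D4, D5, D7, D8, D10

D1: not dominated.
D2: not dominated (best risk).
D3: not dominated.
D4: not dominated.
D5: not dominated (best benefit score).
D6: dominated by D2 (risk 1≤4, cost 40≤81, benefit score 50≥25, time 10≤22).
D7: not dominated.
D8: not dominated.
D9: dominated by D2 (risk 1≤2, cost 40≤238, benefit score 50≥42, time 10≤16).
D10: not dominated.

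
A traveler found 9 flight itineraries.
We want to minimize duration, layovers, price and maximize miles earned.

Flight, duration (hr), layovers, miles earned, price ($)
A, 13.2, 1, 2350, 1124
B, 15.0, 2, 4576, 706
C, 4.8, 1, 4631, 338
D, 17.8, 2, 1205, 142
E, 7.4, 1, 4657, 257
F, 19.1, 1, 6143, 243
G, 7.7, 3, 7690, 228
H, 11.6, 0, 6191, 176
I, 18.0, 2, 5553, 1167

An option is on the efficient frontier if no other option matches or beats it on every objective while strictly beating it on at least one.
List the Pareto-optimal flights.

C, D, E, G, H

A: dominated by C (duration 4.8≤13.2, layovers 1≤1, miles earned 4631≥2350, price 338≤1124).
B: dominated by C (duration 4.8≤15.0, layovers 1≤2, miles earned 4631≥4576, price 338≤706).
C: not dominated (best duration).
D: not dominated (best price).
E: not dominated.
F: dominated by H (duration 11.6≤19.1, layovers 0≤1, miles earned 6191≥6143, price 176≤243).
G: not dominated (best miles earned).
H: not dominated (best layovers).
I: dominated by H (duration 11.6≤18.0, layovers 0≤2, miles earned 6191≥5553, price 176≤1167).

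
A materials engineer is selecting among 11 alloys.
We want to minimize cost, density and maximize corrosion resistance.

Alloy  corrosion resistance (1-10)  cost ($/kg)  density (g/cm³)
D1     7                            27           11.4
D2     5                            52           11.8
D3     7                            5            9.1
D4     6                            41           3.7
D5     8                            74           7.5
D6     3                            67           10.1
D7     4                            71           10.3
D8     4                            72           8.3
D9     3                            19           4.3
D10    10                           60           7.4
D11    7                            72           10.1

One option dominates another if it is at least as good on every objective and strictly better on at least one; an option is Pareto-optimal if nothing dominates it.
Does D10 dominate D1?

No

D10 vs D1: D10 is worse on cost (60 vs 27), so it does not dominate D1.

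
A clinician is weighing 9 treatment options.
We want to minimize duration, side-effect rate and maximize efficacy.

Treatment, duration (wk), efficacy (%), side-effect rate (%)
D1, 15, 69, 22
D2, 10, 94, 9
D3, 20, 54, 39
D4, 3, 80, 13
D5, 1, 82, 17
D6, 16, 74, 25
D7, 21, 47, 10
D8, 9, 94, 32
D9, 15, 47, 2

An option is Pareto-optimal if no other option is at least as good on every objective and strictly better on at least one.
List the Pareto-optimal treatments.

D2, D4, D5, D8, D9

D1: dominated by D2 (duration 10≤15, efficacy 94≥69, side-effect rate 9≤22).
D2: not dominated.
D3: dominated by D1 (duration 15≤20, efficacy 69≥54, side-effect rate 22≤39).
D4: not dominated.
D5: not dominated (best duration).
D6: dominated by D2 (duration 10≤16, efficacy 94≥74, side-effect rate 9≤25).
D7: dominated by D2 (duration 10≤21, efficacy 94≥47, side-effect rate 9≤10).
D8: not dominated.
D9: not dominated (best side-effect rate).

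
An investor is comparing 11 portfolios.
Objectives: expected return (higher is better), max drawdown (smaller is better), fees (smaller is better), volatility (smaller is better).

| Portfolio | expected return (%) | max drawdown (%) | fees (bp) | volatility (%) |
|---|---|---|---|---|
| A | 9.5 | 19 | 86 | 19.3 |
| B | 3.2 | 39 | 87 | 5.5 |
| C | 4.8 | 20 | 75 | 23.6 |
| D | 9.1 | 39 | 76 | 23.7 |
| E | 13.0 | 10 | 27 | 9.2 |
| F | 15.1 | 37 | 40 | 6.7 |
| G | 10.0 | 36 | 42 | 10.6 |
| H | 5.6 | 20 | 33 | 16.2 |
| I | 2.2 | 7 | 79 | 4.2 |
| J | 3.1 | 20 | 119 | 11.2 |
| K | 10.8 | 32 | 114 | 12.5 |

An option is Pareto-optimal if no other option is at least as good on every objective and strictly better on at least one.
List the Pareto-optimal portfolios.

A: dominated by E (expected return 13.0≥9.5, max drawdown 10≤19, fees 27≤86, volatility 9.2≤19.3).
B: not dominated.
C: dominated by E (expected return 13.0≥4.8, max drawdown 10≤20, fees 27≤75, volatility 9.2≤23.6).
D: dominated by E (expected return 13.0≥9.1, max drawdown 10≤39, fees 27≤76, volatility 9.2≤23.7).
E: not dominated (best fees).
F: not dominated (best expected return).
G: dominated by E (expected return 13.0≥10.0, max drawdown 10≤36, fees 27≤42, volatility 9.2≤10.6).
H: dominated by E (expected return 13.0≥5.6, max drawdown 10≤20, fees 27≤33, volatility 9.2≤16.2).
I: not dominated (best max drawdown).
J: dominated by E (expected return 13.0≥3.1, max drawdown 10≤20, fees 27≤119, volatility 9.2≤11.2).
K: dominated by E (expected return 13.0≥10.8, max drawdown 10≤32, fees 27≤114, volatility 9.2≤12.5).

B, E, F, I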